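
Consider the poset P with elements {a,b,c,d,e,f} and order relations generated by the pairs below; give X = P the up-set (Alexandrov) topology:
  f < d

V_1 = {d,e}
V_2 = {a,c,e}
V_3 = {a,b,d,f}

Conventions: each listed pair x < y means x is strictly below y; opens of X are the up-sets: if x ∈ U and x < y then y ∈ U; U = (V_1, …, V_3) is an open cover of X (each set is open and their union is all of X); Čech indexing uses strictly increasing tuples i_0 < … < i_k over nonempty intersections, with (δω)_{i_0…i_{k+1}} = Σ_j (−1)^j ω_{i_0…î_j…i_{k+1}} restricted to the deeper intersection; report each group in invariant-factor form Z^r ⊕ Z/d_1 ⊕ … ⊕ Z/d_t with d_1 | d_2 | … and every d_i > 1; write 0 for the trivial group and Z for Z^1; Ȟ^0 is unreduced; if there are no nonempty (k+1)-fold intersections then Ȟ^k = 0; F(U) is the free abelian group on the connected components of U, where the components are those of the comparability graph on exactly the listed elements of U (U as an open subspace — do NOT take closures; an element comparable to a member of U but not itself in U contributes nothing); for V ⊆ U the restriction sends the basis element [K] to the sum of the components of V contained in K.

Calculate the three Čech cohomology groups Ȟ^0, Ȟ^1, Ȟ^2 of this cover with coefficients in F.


intersection data:
  V12={e} V13={d} V23={a}
components per intersection:
  V1: {d} {e}
  V2: {a} {c} {e}
  V3: {a} {b} {d,f}
  V12: {e}
  V13: {d}
  V23: {a}
C dims 8,3; δ0: rk 3, SNF 1^3
Ȟ^0 = (8 − 3) − 0 = 5, so Ȟ^0 ≅ Z^5
Ȟ^1 = (3 − 0) − 3 = 0, so Ȟ^1 ≅ 0
Ȟ^2 = (0 − 0) − 0 = 0, so Ȟ^2 ≅ 0

Ȟ^0(U;F) ≅ Z^5, Ȟ^1(U;F) ≅ 0 and Ȟ^2(U;F) ≅ 0


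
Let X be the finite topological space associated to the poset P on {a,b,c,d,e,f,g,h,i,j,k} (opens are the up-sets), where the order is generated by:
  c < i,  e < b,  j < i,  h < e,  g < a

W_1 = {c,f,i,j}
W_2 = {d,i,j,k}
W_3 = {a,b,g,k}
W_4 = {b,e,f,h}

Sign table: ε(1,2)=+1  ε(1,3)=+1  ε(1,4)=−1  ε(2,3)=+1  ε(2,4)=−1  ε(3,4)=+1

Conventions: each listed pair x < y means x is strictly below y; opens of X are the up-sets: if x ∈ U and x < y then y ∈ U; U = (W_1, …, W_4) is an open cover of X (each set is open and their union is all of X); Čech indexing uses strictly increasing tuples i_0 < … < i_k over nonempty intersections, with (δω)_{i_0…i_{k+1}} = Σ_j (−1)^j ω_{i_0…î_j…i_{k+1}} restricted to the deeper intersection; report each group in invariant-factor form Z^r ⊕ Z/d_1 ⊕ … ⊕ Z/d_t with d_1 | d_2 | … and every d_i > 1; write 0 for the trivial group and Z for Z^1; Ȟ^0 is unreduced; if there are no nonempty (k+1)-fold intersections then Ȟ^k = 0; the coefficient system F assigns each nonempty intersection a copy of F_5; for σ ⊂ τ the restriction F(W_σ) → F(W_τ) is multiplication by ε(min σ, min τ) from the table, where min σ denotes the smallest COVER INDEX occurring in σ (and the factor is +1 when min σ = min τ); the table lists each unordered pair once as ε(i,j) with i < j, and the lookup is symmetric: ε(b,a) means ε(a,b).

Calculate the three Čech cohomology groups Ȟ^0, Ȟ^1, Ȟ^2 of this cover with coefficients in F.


Ȟ^0 = 0,  Ȟ^1 = 0,  Ȟ^2 = 0

nerve simplices:
  W12={i,j} W14={f} W23={k} W34={b}
C dims 4,4; δ0: rk_F5 4
degree 0: 4−4−0 = 0 → Ȟ^0 ≅ 0
degree 1: 4−0−4 = 0 → Ȟ^1 ≅ 0
degree 2: 0−0−0 = 0 → Ȟ^2 ≅ 0


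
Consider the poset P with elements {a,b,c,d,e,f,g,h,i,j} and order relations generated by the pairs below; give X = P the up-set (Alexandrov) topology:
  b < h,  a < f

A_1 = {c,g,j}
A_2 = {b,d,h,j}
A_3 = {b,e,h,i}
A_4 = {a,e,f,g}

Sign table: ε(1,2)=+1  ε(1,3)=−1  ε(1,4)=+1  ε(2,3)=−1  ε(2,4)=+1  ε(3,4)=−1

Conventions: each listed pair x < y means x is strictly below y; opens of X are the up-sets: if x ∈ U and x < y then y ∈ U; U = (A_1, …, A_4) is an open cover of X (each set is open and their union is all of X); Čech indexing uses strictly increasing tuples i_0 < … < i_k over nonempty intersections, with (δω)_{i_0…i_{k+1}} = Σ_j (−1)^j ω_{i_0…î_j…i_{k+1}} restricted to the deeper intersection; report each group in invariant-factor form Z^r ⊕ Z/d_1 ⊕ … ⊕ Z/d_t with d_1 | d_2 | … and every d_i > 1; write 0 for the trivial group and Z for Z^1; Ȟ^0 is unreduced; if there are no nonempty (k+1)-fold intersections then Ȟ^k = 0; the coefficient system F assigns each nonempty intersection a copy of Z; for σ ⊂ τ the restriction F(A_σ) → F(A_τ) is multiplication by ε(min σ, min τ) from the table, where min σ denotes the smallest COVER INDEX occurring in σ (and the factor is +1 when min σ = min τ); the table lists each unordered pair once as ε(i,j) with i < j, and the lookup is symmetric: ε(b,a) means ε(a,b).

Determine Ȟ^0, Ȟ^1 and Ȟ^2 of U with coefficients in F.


intersection data:
  A12={j} A14={g} A23={b,h} A34={e}
C dims 4,4; δ0: rk 3, SNF 1^3
Ȟ^0 = (4 − 3) − 0 = 1, so Ȟ^0 ≅ Z
Ȟ^1 = (4 − 0) − 3 = 1, so Ȟ^1 ≅ Z
Ȟ^2 = (0 − 0) − 0 = 0, so Ȟ^2 ≅ 0

Ȟ^0 ≅ Z, Ȟ^1 ≅ Z, Ȟ^2 ≅ 0


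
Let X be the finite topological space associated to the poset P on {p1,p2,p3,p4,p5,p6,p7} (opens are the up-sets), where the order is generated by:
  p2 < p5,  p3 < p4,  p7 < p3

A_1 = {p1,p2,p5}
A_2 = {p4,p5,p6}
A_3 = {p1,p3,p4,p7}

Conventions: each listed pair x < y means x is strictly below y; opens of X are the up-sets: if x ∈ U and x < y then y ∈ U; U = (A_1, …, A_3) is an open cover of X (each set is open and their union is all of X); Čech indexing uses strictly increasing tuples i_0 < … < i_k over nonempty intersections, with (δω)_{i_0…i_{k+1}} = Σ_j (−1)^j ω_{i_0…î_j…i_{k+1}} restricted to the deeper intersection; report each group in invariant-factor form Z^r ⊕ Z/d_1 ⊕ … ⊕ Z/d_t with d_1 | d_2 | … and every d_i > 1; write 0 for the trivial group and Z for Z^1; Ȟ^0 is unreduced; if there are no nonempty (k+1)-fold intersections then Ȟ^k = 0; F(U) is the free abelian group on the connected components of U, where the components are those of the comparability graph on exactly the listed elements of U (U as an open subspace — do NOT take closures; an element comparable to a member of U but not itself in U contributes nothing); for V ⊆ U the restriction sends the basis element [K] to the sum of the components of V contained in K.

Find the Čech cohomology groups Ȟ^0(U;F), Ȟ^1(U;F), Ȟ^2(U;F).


nerve simplices:
  A12={p5} A13={p1} A23={p4}
components per intersection:
  A1: {p1} {p2,p5}
  A2: {p4} {p5} {p6}
  A3: {p1} {p3,p4,p7}
  A12: {p5}
  A13: {p1}
  A23: {p4}
C dims 7,3; δ0: rk 3, SNF 1^3
degree 0: 7−3−0 = 4 → Ȟ^0 ≅ Z^4
degree 1: 3−0−3 = 0 → Ȟ^1 ≅ 0
degree 2: 0−0−0 = 0 → Ȟ^2 ≅ 0

Ȟ^0(U;F) ≅ Z^4,  Ȟ^1(U;F) ≅ 0,  Ȟ^2(U;F) ≅ 0


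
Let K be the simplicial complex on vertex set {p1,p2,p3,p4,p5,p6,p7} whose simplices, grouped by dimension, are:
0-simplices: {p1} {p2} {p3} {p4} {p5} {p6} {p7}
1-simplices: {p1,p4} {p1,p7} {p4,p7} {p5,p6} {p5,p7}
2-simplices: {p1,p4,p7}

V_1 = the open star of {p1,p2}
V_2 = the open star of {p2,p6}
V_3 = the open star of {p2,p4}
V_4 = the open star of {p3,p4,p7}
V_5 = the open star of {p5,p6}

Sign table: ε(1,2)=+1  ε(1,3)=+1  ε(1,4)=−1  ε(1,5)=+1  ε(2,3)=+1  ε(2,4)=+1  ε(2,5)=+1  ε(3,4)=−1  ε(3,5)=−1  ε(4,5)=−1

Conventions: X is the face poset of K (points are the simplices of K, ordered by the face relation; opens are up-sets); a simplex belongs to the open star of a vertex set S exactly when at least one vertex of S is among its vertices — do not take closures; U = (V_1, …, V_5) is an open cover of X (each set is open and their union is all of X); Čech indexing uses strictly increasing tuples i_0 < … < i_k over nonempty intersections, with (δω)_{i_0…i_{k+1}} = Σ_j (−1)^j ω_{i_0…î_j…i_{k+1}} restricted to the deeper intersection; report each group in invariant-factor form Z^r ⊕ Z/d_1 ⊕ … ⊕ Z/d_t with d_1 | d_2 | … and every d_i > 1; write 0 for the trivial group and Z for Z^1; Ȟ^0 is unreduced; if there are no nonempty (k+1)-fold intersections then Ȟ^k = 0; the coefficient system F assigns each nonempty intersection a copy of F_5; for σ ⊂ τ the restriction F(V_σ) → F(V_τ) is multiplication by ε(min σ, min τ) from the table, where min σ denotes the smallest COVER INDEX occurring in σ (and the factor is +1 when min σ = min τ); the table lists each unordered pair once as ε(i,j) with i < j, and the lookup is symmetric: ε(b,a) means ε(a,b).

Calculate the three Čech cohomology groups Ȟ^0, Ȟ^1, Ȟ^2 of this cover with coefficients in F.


nerve simplices:
  V1={{p1},{p2},{p1,p4},{p1,p7},{p1,p4,p7}} V2={{p2},{p6},{p5,p6}} V3={{p2},{p4},{p1,p4},{p4,p7},{p1,p4,p7}} V4={{p3},{p4},{p7},{p1,p4},{p1,p7},{p4,p7},{p5,p7},{p1,p4,p7}} V5={{p5},{p6},{p5,p6},{p5,p7}}
  V12={{p2}} V13={{p2},{p1,p4},{p1,p4,p7}} V14={{p1,p4},{p1,p7},{p1,p4,p7}} V23={{p2}} V25={{p6},{p5,p6}} V34={{p4},{p1,p4},{p4,p7},{p1,p4,p7}} V45={{p5,p7}}
  V123={{p2}} V134={{p1,p4},{p1,p4,p7}}
C dims 5,7,2; δ0: rk_F5 4; δ1: rk_F5 2
degree 0: 5−4−0 = 1 → Ȟ^0 ≅ Z/5
degree 1: 7−2−4 = 1 → Ȟ^1 ≅ Z/5
degree 2: 2−0−2 = 0 → Ȟ^2 ≅ 0

Ȟ^0(U;F) ≅ Z/5, Ȟ^1(U;F) ≅ Z/5 and Ȟ^2(U;F) ≅ 0


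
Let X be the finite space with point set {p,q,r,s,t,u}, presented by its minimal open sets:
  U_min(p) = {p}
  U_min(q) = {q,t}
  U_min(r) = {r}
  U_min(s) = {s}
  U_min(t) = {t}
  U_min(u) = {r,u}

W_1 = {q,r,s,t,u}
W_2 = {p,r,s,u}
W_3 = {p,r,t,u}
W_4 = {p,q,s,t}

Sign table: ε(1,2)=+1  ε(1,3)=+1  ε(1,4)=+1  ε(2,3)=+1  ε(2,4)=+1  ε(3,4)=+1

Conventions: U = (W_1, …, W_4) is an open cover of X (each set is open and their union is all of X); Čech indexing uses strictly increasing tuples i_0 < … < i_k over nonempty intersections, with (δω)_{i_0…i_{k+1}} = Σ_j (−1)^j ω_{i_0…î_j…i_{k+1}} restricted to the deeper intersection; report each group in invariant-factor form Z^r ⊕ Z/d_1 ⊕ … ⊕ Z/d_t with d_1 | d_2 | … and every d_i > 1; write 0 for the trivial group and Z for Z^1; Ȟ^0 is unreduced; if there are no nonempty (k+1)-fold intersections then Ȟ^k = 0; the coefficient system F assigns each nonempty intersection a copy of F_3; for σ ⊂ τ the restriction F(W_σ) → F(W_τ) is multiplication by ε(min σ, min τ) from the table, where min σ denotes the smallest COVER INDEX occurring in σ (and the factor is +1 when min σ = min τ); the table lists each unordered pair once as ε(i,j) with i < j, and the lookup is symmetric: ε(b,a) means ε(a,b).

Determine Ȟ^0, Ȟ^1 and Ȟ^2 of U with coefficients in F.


cover nerve:
  W12={r,s,u} W13={r,t,u} W14={q,s,t} W23={p,r,u} W24={p,s} W34={p,t}
  W123={r,u} W124={s} W134={t} W234={p}
C dims 4,6,4; δ0: rk_F3 3; δ1: rk_F3 3
Ȟ^0: (4−3)−0=1 ⇒ Z/3
Ȟ^1: (6−3)−3=0 ⇒ 0
Ȟ^2: (4−0)−3=1 ⇒ Z/3

Ȟ^0 ≅ Z/3, Ȟ^1 ≅ 0 and Ȟ^2 ≅ Z/3


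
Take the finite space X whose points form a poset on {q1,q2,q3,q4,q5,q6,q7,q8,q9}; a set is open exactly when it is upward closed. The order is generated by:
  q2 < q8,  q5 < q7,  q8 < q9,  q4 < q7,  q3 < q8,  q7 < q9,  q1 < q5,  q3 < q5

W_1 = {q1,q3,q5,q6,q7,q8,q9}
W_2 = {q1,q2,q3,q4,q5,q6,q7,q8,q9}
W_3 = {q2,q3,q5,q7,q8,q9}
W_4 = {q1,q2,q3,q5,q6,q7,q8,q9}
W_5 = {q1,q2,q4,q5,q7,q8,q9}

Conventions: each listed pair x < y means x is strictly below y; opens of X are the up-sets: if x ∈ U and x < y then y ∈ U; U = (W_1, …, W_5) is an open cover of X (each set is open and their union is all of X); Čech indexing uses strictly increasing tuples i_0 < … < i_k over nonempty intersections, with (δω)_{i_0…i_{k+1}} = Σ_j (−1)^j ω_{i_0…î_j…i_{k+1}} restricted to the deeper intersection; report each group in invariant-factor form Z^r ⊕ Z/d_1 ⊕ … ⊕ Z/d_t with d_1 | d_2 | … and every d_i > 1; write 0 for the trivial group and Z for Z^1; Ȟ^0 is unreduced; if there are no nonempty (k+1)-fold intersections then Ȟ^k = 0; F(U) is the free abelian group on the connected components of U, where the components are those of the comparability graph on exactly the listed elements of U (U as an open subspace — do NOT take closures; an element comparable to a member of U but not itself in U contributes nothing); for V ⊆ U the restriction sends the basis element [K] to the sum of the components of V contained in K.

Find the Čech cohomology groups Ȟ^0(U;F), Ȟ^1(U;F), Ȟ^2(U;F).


Ȟ^0 ≅ Z^2, Ȟ^1 ≅ 0 and Ȟ^2 ≅ 0

nerve simplices:
  W12={q1,q3,q5,q6,q7,q8,q9} W13={q3,q5,q7,q8,q9} W14={q1,q3,q5,q6,q7,q8,q9} W15={q1,q5,q7,q8,q9} W23={q2,q3,q5,q7,q8,q9} W24={q1,q2,q3,q5,q6,q7,q8,q9} W25={q1,q2,q4,q5,q7,q8,q9} W34={q2,q3,q5,q7,q8,q9} W35={q2,q5,q7,q8,q9} W45={q1,q2,q5,q7,q8,q9}
  W123={q3,q5,q7,q8,q9} W124={q1,q3,q5,q6,q7,q8,q9} W125={q1,q5,q7,q8,q9} W134={q3,q5,q7,q8,q9} W135={q5,q7,q8,q9} W145={q1,q5,q7,q8,q9} W234={q2,q3,q5,q7,q8,q9} W235={q2,q5,q7,q8,q9} W245={q1,q2,q5,q7,q8,q9} W345={q2,q5,q7,q8,q9}
  W1234={q3,q5,q7,q8,q9} W1235={q5,q7,q8,q9} W1245={q1,q5,q7,q8,q9} W1345={q5,q7,q8,q9} W2345={q2,q5,q7,q8,q9}
  W12345={q5,q7,q8,q9}
components per intersection:
  W1: {q1,q3,q5,q7,q8,q9} {q6}
  W2: {q1,q2,q3,q4,q5,q7,q8,q9} {q6}
  W3: {q2,q3,q5,q7,q8,q9}
  W4: {q1,q2,q3,q5,q7,q8,q9} {q6}
  W5: {q1,q2,q4,q5,q7,q8,q9}
  W12: {q1,q3,q5,q7,q8,q9} {q6}
  W13: {q3,q5,q7,q8,q9}
  W14: {q1,q3,q5,q7,q8,q9} {q6}
  W15: {q1,q5,q7,q8,q9}
  W23: {q2,q3,q5,q7,q8,q9}
  W24: {q1,q2,q3,q5,q7,q8,q9} {q6}
  W25: {q1,q2,q4,q5,q7,q8,q9}
  W34: {q2,q3,q5,q7,q8,q9}
  W35: {q2,q5,q7,q8,q9}
  W45: {q1,q2,q5,q7,q8,q9}
  W123: {q3,q5,q7,q8,q9}
  W124: {q1,q3,q5,q7,q8,q9} {q6}
  W125: {q1,q5,q7,q8,q9}
  W134: {q3,q5,q7,q8,q9}
  W135: {q5,q7,q8,q9}
  W145: {q1,q5,q7,q8,q9}
  W234: {q2,q3,q5,q7,q8,q9}
  W235: {q2,q5,q7,q8,q9}
  W245: {q1,q2,q5,q7,q8,q9}
  W345: {q2,q5,q7,q8,q9}
  W1234: {q3,q5,q7,q8,q9}
  W1235: {q5,q7,q8,q9}
  W1245: {q1,q5,q7,q8,q9}
  W1345: {q5,q7,q8,q9}
  W2345: {q2,q5,q7,q8,q9}
  W12345: {q5,q7,q8,q9}
C dims 8,13,11,5; δ0: rk 6, SNF 1^6; δ1: rk 7, SNF 1^7; δ2: rk 4, SNF 1^4
degree 0: 8−6−0 = 2 → Ȟ^0 ≅ Z^2
degree 1: 13−7−6 = 0 → Ȟ^1 ≅ 0
degree 2: 11−4−7 = 0 → Ȟ^2 ≅ 0


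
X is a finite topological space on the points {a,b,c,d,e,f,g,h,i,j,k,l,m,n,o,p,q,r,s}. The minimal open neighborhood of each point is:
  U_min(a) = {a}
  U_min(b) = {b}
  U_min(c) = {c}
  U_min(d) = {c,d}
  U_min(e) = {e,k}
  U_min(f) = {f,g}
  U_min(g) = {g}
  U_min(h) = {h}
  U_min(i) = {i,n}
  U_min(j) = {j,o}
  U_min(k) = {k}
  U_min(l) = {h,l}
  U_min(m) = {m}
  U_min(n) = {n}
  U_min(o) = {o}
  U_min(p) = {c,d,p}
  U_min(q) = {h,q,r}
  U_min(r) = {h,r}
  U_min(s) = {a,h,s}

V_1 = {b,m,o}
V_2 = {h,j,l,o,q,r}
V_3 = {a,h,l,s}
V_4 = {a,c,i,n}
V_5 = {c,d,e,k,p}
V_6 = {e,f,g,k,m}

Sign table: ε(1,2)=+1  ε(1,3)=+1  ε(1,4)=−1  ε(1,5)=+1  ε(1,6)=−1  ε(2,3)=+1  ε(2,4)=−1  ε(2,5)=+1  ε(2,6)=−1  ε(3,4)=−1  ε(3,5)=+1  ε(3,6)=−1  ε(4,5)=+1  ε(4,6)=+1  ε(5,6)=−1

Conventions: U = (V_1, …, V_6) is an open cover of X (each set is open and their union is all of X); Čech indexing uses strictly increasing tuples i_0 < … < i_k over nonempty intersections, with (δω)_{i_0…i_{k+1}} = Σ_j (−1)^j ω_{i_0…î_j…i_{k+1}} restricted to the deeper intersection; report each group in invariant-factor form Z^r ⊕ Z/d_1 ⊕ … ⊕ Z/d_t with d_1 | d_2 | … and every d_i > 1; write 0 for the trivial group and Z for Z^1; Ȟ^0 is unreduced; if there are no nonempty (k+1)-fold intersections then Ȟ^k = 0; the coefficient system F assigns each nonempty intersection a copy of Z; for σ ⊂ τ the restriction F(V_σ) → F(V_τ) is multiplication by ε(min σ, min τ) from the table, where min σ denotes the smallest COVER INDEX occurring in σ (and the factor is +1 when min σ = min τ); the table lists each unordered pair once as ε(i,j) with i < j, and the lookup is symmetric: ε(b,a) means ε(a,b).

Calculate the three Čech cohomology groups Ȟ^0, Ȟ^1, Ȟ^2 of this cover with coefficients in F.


nonempty overlaps:
  V12={o} V16={m} V23={h,l} V34={a} V45={c} V56={e,k}
C dims 6,6; δ0: rk 6, SNF 1^5·2
degree 0: 6−6−0 = 0 → Ȟ^0 ≅ 0
degree 1: 6−0−6 = 0 plus torsion [2] → Ȟ^1 ≅ Z/2
degree 2: 0−0−0 = 0 → Ȟ^2 ≅ 0

Ȟ^0 = 0; Ȟ^1 = Z/2; Ȟ^2 = 0


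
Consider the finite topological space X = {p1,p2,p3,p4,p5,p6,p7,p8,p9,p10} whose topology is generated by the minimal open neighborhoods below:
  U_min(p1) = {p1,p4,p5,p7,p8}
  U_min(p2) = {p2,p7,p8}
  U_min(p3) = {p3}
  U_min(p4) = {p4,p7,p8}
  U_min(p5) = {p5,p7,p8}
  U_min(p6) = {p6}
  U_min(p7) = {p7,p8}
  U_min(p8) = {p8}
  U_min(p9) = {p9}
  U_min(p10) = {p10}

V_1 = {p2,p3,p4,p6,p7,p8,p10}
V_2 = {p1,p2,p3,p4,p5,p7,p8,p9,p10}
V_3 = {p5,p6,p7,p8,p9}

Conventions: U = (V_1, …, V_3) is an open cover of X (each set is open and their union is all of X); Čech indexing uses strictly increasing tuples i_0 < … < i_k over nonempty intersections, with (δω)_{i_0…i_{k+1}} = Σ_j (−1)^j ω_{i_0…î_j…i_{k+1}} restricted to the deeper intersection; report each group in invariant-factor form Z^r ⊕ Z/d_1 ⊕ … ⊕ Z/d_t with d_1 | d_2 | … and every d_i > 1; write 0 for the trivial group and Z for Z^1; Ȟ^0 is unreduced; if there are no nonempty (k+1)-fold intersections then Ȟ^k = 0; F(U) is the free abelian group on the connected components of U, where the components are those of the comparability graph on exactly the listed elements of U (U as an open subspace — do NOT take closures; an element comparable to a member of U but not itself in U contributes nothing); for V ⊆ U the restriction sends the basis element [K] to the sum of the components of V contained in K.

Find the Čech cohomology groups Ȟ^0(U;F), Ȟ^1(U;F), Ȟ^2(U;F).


Ȟ^0 = Z^5; Ȟ^1 = 0; Ȟ^2 = 0

intersection data:
  V12={p2,p3,p4,p7,p8,p10} V13={p6,p7,p8} V23={p5,p7,p8,p9}
  V123={p7,p8}
components per intersection:
  V1: {p2,p4,p7,p8} {p3} {p6} {p10}
  V2: {p1,p2,p4,p5,p7,p8} {p3} {p9} {p10}
  V3: {p5,p7,p8} {p6} {p9}
  V12: {p2,p4,p7,p8} {p3} {p10}
  V13: {p6} {p7,p8}
  V23: {p5,p7,p8} {p9}
  V123: {p7,p8}
C dims 11,7,1; δ0: rk 6, SNF 1^6; δ1: rk 1, SNF 1^1
Ȟ^0 = (11 − 6) − 0 = 5, so Ȟ^0 ≅ Z^5
Ȟ^1 = (7 − 1) − 6 = 0, so Ȟ^1 ≅ 0
Ȟ^2 = (1 − 0) − 1 = 0, so Ȟ^2 ≅ 0


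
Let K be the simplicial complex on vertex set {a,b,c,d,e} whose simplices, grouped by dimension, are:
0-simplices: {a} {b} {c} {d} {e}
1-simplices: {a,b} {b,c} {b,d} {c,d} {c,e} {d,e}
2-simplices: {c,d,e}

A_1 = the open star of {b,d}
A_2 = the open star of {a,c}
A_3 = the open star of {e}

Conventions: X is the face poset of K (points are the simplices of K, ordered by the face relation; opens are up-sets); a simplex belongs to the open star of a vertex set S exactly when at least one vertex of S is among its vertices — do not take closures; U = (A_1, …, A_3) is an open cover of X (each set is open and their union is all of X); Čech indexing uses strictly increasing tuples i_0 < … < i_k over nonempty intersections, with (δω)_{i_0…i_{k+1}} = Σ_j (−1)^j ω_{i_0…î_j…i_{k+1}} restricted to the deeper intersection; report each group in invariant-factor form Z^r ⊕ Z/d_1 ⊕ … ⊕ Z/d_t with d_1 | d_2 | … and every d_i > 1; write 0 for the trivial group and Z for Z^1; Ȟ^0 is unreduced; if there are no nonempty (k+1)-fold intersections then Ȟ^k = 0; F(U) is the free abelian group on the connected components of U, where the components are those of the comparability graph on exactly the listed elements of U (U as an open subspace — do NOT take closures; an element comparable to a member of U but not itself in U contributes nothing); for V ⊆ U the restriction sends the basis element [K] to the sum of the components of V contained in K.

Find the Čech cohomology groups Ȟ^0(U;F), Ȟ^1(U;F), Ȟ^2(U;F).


nonempty overlaps:
  A1={{b},{d},{a,b},{b,c},{b,d},{c,d},{d,e},{c,d,e}} A2={{a},{c},{a,b},{b,c},{c,d},{c,e},{c,d,e}} A3={{e},{c,e},{d,e},{c,d,e}}
  A12={{a,b},{b,c},{c,d},{c,d,e}} A13={{d,e},{c,d,e}} A23={{c,e},{c,d,e}}
  A123={{c,d,e}}
components per intersection:
  A1: {{b},{d},{a,b},{b,c},{b,d},{c,d},{d,e},{c,d,e}}
  A2: {{a},{a,b}} {{c},{b,c},{c,d},{c,e},{c,d,e}}
  A3: {{e},{c,e},{d,e},{c,d,e}}
  A12: {{a,b}} {{b,c}} {{c,d},{c,d,e}}
  A13: {{d,e},{c,d,e}}
  A23: {{c,e},{c,d,e}}
  A123: {{c,d,e}}
C dims 4,5,1; δ0: rk 3, SNF 1^3; δ1: rk 1, SNF 1^1
degree 0: 4−3−0 = 1 → Ȟ^0 ≅ Z
degree 1: 5−1−3 = 1 → Ȟ^1 ≅ Z
degree 2: 1−0−1 = 0 → Ȟ^2 ≅ 0

Ȟ^0 ≅ Z, Ȟ^1 ≅ Z, Ȟ^2 ≅ 0


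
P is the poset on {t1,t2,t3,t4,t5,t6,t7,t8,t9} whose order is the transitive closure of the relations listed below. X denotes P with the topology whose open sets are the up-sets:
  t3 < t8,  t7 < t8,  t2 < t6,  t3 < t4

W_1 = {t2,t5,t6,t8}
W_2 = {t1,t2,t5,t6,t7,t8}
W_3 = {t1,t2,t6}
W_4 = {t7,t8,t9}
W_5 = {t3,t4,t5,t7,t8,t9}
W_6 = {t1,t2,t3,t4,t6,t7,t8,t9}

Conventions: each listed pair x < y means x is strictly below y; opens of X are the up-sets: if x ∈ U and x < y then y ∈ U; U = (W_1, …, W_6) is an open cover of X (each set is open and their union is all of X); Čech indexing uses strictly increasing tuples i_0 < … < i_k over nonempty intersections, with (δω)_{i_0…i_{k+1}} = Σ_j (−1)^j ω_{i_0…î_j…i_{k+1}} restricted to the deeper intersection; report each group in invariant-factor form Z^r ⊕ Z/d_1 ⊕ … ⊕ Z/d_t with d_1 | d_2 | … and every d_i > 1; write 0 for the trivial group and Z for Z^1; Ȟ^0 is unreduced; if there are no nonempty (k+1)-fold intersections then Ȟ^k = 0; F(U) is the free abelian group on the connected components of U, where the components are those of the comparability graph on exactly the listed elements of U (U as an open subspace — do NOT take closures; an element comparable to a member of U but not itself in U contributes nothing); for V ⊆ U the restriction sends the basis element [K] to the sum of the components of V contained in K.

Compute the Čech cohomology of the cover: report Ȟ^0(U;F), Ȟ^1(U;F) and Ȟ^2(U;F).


nerve simplices:
  W12={t2,t5,t6,t8} W13={t2,t6} W14={t8} W15={t5,t8} W16={t2,t6,t8} W23={t1,t2,t6} W24={t7,t8} W25={t5,t7,t8} W26={t1,t2,t6,t7,t8} W36={t1,t2,t6} W45={t7,t8,t9} W46={t7,t8,t9} W56={t3,t4,t7,t8,t9}
  W123={t2,t6} W124={t8} W125={t5,t8} W126={t2,t6,t8} W136={t2,t6} W145={t8} W146={t8} W156={t8} W236={t1,t2,t6} W245={t7,t8} W246={t7,t8} W256={t7,t8} W456={t7,t8,t9}
  W1236={t2,t6} W1245={t8} W1246={t8} W1256={t8} W1456={t8} W2456={t7,t8}
  W12456={t8}
components per intersection:
  W1: {t2,t6} {t5} {t8}
  W2: {t1} {t2,t6} {t5} {t7,t8}
  W3: {t1} {t2,t6}
  W4: {t7,t8} {t9}
  W5: {t3,t4,t7,t8} {t5} {t9}
  W6: {t1} {t2,t6} {t3,t4,t7,t8} {t9}
  W12: {t2,t6} {t5} {t8}
  W13: {t2,t6}
  W14: {t8}
  W15: {t5} {t8}
  W16: {t2,t6} {t8}
  W23: {t1} {t2,t6}
  W24: {t7,t8}
  W25: {t5} {t7,t8}
  W26: {t1} {t2,t6} {t7,t8}
  W36: {t1} {t2,t6}
  W45: {t7,t8} {t9}
  W46: {t7,t8} {t9}
  W56: {t3,t4,t7,t8} {t9}
  W123: {t2,t6}
  W124: {t8}
  W125: {t5} {t8}
  W126: {t2,t6} {t8}
  W136: {t2,t6}
  W145: {t8}
  W146: {t8}
  W156: {t8}
  W236: {t1} {t2,t6}
  W245: {t7,t8}
  W246: {t7,t8}
  W256: {t7,t8}
  W456: {t7,t8} {t9}
  W1236: {t2,t6}
  W1245: {t8}
  W1246: {t8}
  W1256: {t8}
  W1456: {t8}
  W2456: {t7,t8}
  W12456: {t8}
C dims 18,25,17,6; δ0: rk 13, SNF 1^13; δ1: rk 12, SNF 1^12; δ2: rk 5, SNF 1^5
degree 0: 18−13−0 = 5 → Ȟ^0 ≅ Z^5
degree 1: 25−12−13 = 0 → Ȟ^1 ≅ 0
degree 2: 17−5−12 = 0 → Ȟ^2 ≅ 0

Ȟ^0 = Z^5, Ȟ^1 = 0, Ȟ^2 = 0


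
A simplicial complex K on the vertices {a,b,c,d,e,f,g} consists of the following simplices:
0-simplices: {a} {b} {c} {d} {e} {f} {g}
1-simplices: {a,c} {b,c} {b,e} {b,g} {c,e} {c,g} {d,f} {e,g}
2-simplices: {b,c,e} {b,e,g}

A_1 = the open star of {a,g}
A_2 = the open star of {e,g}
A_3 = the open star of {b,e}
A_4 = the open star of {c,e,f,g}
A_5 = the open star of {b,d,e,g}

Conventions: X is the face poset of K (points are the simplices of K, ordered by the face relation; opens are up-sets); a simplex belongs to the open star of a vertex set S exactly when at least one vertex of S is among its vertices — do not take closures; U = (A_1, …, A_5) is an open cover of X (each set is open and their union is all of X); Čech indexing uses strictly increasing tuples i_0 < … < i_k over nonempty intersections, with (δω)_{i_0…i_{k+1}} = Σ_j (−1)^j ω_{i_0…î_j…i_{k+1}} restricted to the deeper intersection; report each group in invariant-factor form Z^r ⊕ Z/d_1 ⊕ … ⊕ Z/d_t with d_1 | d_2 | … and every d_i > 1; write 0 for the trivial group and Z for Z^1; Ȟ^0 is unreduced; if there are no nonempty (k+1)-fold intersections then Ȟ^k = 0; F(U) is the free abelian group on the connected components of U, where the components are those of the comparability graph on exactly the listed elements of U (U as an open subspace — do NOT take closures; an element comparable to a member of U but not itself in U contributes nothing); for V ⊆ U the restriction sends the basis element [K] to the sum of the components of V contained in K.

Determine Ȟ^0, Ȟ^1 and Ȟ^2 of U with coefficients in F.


cover nerve:
  A1={{a},{g},{a,c},{b,g},{c,g},{e,g},{b,e,g}} A2={{e},{g},{b,e},{b,g},{c,e},{c,g},{e,g},{b,c,e},{b,e,g}} A3={{b},{e},{b,c},{b,e},{b,g},{c,e},{e,g},{b,c,e},{b,e,g}} A4={{c},{e},{f},{g},{a,c},{b,c},{b,e},{b,g},{c,e},{c,g},{d,f},{e,g},{b,c,e},{b,e,g}} A5={{b},{d},{e},{g},{b,c},{b,e},{b,g},{c,e},{c,g},{d,f},{e,g},{b,c,e},{b,e,g}}
  A12={{g},{b,g},{c,g},{e,g},{b,e,g}} A13={{b,g},{e,g},{b,e,g}} A14={{g},{a,c},{b,g},{c,g},{e,g},{b,e,g}} A15={{g},{b,g},{c,g},{e,g},{b,e,g}} A23={{e},{b,e},{b,g},{c,e},{e,g},{b,c,e},{b,e,g}} A24={{e},{g},{b,e},{b,g},{c,e},{c,g},{e,g},{b,c,e},{b,e,g}} A25={{e},{g},{b,e},{b,g},{c,e},{c,g},{e,g},{b,c,e},{b,e,g}} A34={{e},{b,c},{b,e},{b,g},{c,e},{e,g},{b,c,e},{b,e,g}} A35={{b},{e},{b,c},{b,e},{b,g},{c,e},{e,g},{b,c,e},{b,e,g}} A45={{e},{g},{b,c},{b,e},{b,g},{c,e},{c,g},{d,f},{e,g},{b,c,e},{b,e,g}}
  A123={{b,g},{e,g},{b,e,g}} A124={{g},{b,g},{c,g},{e,g},{b,e,g}} A125={{g},{b,g},{c,g},{e,g},{b,e,g}} A134={{b,g},{e,g},{b,e,g}} A135={{b,g},{e,g},{b,e,g}} A145={{g},{b,g},{c,g},{e,g},{b,e,g}} A234={{e},{b,e},{b,g},{c,e},{e,g},{b,c,e},{b,e,g}} A235={{e},{b,e},{b,g},{c,e},{e,g},{b,c,e},{b,e,g}} A245={{e},{g},{b,e},{b,g},{c,e},{c,g},{e,g},{b,c,e},{b,e,g}} A345={{e},{b,c},{b,e},{b,g},{c,e},{e,g},{b,c,e},{b,e,g}}
  A1234={{b,g},{e,g},{b,e,g}} A1235={{b,g},{e,g},{b,e,g}} A1245={{g},{b,g},{c,g},{e,g},{b,e,g}} A1345={{b,g},{e,g},{b,e,g}} A2345={{e},{b,e},{b,g},{c,e},{e,g},{b,c,e},{b,e,g}}
  A12345={{b,g},{e,g},{b,e,g}}
components per intersection:
  A1: {{a},{a,c}} {{g},{b,g},{c,g},{e,g},{b,e,g}}
  A2: {{e},{g},{b,e},{b,g},{c,e},{c,g},{e,g},{b,c,e},{b,e,g}}
  A3: {{b},{e},{b,c},{b,e},{b,g},{c,e},{e,g},{b,c,e},{b,e,g}}
  A4: {{c},{e},{g},{a,c},{b,c},{b,e},{b,g},{c,e},{c,g},{e,g},{b,c,e},{b,e,g}} {{f},{d,f}}
  A5: {{b},{e},{g},{b,c},{b,e},{b,g},{c,e},{c,g},{e,g},{b,c,e},{b,e,g}} {{d},{d,f}}
  A12: {{g},{b,g},{c,g},{e,g},{b,e,g}}
  A13: {{b,g},{e,g},{b,e,g}}
  A14: {{g},{b,g},{c,g},{e,g},{b,e,g}} {{a,c}}
  A15: {{g},{b,g},{c,g},{e,g},{b,e,g}}
  A23: {{e},{b,e},{b,g},{c,e},{e,g},{b,c,e},{b,e,g}}
  A24: {{e},{g},{b,e},{b,g},{c,e},{c,g},{e,g},{b,c,e},{b,e,g}}
  A25: {{e},{g},{b,e},{b,g},{c,e},{c,g},{e,g},{b,c,e},{b,e,g}}
  A34: {{e},{b,c},{b,e},{b,g},{c,e},{e,g},{b,c,e},{b,e,g}}
  A35: {{b},{e},{b,c},{b,e},{b,g},{c,e},{e,g},{b,c,e},{b,e,g}}
  A45: {{e},{g},{b,c},{b,e},{b,g},{c,e},{c,g},{e,g},{b,c,e},{b,e,g}} {{d,f}}
  A123: {{b,g},{e,g},{b,e,g}}
  A124: {{g},{b,g},{c,g},{e,g},{b,e,g}}
  A125: {{g},{b,g},{c,g},{e,g},{b,e,g}}
  A134: {{b,g},{e,g},{b,e,g}}
  A135: {{b,g},{e,g},{b,e,g}}
  A145: {{g},{b,g},{c,g},{e,g},{b,e,g}}
  A234: {{e},{b,e},{b,g},{c,e},{e,g},{b,c,e},{b,e,g}}
  A235: {{e},{b,e},{b,g},{c,e},{e,g},{b,c,e},{b,e,g}}
  A245: {{e},{g},{b,e},{b,g},{c,e},{c,g},{e,g},{b,c,e},{b,e,g}}
  A345: {{e},{b,c},{b,e},{b,g},{c,e},{e,g},{b,c,e},{b,e,g}}
  A1234: {{b,g},{e,g},{b,e,g}}
  A1235: {{b,g},{e,g},{b,e,g}}
  A1245: {{g},{b,g},{c,g},{e,g},{b,e,g}}
  A1345: {{b,g},{e,g},{b,e,g}}
  A2345: {{e},{b,e},{b,g},{c,e},{e,g},{b,c,e},{b,e,g}}
  A12345: {{b,g},{e,g},{b,e,g}}
C dims 8,12,10,5; δ0: rk 6, SNF 1^6; δ1: rk 6, SNF 1^6; δ2: rk 4, SNF 1^4
Ȟ^0: (8−6)−0=2 ⇒ Z^2
Ȟ^1: (12−6)−6=0 ⇒ 0
Ȟ^2: (10−4)−6=0 ⇒ 0

Ȟ^0 = Z^2,  Ȟ^1 = 0,  Ȟ^2 = 0


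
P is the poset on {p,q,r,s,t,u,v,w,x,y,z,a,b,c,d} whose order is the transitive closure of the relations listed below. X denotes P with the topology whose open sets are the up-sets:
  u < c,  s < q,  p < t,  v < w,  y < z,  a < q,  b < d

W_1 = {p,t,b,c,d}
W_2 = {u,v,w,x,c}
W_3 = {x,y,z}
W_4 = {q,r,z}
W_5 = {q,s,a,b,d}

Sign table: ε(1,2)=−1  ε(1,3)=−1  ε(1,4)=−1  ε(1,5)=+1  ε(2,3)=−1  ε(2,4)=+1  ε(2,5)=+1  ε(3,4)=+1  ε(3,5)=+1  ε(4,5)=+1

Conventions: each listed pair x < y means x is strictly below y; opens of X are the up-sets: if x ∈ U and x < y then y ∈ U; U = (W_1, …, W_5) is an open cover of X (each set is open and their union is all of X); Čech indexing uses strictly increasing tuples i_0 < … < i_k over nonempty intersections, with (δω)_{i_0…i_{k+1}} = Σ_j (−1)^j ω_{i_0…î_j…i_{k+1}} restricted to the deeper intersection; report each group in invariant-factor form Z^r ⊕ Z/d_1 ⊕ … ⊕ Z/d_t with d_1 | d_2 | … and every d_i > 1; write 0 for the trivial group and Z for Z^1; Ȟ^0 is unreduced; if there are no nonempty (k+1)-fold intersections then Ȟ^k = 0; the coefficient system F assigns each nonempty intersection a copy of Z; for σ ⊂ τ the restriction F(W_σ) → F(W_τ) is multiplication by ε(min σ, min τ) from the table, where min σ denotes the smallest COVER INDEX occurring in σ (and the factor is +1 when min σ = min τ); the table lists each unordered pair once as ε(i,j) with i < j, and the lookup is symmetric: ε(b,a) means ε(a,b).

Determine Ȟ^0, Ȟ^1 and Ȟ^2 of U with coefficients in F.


nerve simplices:
  W12={c} W15={b,d} W23={x} W34={z} W45={q}
C dims 5,5; δ0: rk 4, SNF 1^4
degree 0: 5−4−0 = 1 → Ȟ^0 ≅ Z
degree 1: 5−0−4 = 1 → Ȟ^1 ≅ Z
degree 2: 0−0−0 = 0 → Ȟ^2 ≅ 0

Ȟ^0 ≅ Z, Ȟ^1 ≅ Z and Ȟ^2 ≅ 0


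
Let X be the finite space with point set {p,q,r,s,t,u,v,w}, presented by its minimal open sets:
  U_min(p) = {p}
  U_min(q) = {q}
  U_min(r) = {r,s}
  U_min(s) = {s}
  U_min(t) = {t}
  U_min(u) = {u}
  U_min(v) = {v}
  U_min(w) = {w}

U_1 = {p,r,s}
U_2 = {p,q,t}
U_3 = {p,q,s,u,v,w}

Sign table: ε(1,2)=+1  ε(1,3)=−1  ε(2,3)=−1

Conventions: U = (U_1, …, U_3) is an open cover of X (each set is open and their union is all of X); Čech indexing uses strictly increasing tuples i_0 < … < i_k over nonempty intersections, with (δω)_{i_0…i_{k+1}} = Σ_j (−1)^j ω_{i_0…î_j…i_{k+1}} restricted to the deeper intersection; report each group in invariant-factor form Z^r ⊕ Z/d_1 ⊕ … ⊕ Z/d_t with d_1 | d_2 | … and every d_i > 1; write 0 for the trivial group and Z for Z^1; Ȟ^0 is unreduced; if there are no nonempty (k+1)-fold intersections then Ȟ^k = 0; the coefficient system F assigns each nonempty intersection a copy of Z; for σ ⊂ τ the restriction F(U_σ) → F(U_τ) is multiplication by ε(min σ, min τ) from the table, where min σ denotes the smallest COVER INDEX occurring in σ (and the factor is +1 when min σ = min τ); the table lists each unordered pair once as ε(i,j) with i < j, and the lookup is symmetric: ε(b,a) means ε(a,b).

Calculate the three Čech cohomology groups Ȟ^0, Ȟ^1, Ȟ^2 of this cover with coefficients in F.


nonempty intersections:
  U12={p} U13={p,s} U23={p,q}
  U123={p}
C dims 3,3,1; δ0: rk 2, SNF 1^2; δ1: rk 1, SNF 1^1
Ȟ^0: (3−2)−0=1 ⇒ Z
Ȟ^1: (3−1)−2=0 ⇒ 0
Ȟ^2: (1−0)−1=0 ⇒ 0

Ȟ^0 ≅ Z, Ȟ^1 ≅ 0, Ȟ^2 ≅ 0


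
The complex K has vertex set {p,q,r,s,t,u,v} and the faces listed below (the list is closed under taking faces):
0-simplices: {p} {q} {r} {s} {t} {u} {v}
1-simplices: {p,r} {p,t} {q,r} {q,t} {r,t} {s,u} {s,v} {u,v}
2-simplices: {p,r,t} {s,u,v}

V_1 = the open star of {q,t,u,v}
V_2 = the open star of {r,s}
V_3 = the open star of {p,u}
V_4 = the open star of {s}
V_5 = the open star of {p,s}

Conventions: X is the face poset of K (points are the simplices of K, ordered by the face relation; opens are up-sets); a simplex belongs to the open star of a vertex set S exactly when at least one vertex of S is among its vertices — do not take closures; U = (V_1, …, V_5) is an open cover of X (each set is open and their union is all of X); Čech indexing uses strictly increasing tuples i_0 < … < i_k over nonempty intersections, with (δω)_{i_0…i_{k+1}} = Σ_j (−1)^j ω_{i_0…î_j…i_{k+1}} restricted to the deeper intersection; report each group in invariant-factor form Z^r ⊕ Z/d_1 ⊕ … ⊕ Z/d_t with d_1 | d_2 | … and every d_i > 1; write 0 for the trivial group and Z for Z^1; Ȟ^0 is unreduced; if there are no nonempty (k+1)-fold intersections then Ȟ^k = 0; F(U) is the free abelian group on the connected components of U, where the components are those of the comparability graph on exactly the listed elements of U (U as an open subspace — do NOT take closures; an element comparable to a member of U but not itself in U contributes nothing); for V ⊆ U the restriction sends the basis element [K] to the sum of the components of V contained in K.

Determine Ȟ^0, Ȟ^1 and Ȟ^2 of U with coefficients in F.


cover nerve:
  V1={{q},{t},{u},{v},{p,t},{q,r},{q,t},{r,t},{s,u},{s,v},{u,v},{p,r,t},{s,u,v}} V2={{r},{s},{p,r},{q,r},{r,t},{s,u},{s,v},{p,r,t},{s,u,v}} V3={{p},{u},{p,r},{p,t},{s,u},{u,v},{p,r,t},{s,u,v}} V4={{s},{s,u},{s,v},{s,u,v}} V5={{p},{s},{p,r},{p,t},{s,u},{s,v},{p,r,t},{s,u,v}}
  V12={{q,r},{r,t},{s,u},{s,v},{p,r,t},{s,u,v}} V13={{u},{p,t},{s,u},{u,v},{p,r,t},{s,u,v}} V14={{s,u},{s,v},{s,u,v}} V15={{p,t},{s,u},{s,v},{p,r,t},{s,u,v}} V23={{p,r},{s,u},{p,r,t},{s,u,v}} V24={{s},{s,u},{s,v},{s,u,v}} V25={{s},{p,r},{s,u},{s,v},{p,r,t},{s,u,v}} V34={{s,u},{s,u,v}} V35={{p},{p,r},{p,t},{s,u},{p,r,t},{s,u,v}} V45={{s},{s,u},{s,v},{s,u,v}}
  V123={{s,u},{p,r,t},{s,u,v}} V124={{s,u},{s,v},{s,u,v}} V125={{s,u},{s,v},{p,r,t},{s,u,v}} V134={{s,u},{s,u,v}} V135={{p,t},{s,u},{p,r,t},{s,u,v}} V145={{s,u},{s,v},{s,u,v}} V234={{s,u},{s,u,v}} V235={{p,r},{s,u},{p,r,t},{s,u,v}} V245={{s},{s,u},{s,v},{s,u,v}} V345={{s,u},{s,u,v}}
  V1234={{s,u},{s,u,v}} V1235={{s,u},{p,r,t},{s,u,v}} V1245={{s,u},{s,v},{s,u,v}} V1345={{s,u},{s,u,v}} V2345={{s,u},{s,u,v}}
  V12345={{s,u},{s,u,v}}
components per intersection:
  V1: {{q},{t},{p,t},{q,r},{q,t},{r,t},{p,r,t}} {{u},{v},{s,u},{s,v},{u,v},{s,u,v}}
  V2: {{r},{p,r},{q,r},{r,t},{p,r,t}} {{s},{s,u},{s,v},{s,u,v}}
  V3: {{p},{p,r},{p,t},{p,r,t}} {{u},{s,u},{u,v},{s,u,v}}
  V4: {{s},{s,u},{s,v},{s,u,v}}
  V5: {{p},{p,r},{p,t},{p,r,t}} {{s},{s,u},{s,v},{s,u,v}}
  V12: {{q,r}} {{r,t},{p,r,t}} {{s,u},{s,v},{s,u,v}}
  V13: {{u},{s,u},{u,v},{s,u,v}} {{p,t},{p,r,t}}
  V14: {{s,u},{s,v},{s,u,v}}
  V15: {{p,t},{p,r,t}} {{s,u},{s,v},{s,u,v}}
  V23: {{p,r},{p,r,t}} {{s,u},{s,u,v}}
  V24: {{s},{s,u},{s,v},{s,u,v}}
  V25: {{s},{s,u},{s,v},{s,u,v}} {{p,r},{p,r,t}}
  V34: {{s,u},{s,u,v}}
  V35: {{p},{p,r},{p,t},{p,r,t}} {{s,u},{s,u,v}}
  V45: {{s},{s,u},{s,v},{s,u,v}}
  V123: {{s,u},{s,u,v}} {{p,r,t}}
  V124: {{s,u},{s,v},{s,u,v}}
  V125: {{s,u},{s,v},{s,u,v}} {{p,r,t}}
  V134: {{s,u},{s,u,v}}
  V135: {{p,t},{p,r,t}} {{s,u},{s,u,v}}
  V145: {{s,u},{s,v},{s,u,v}}
  V234: {{s,u},{s,u,v}}
  V235: {{p,r},{p,r,t}} {{s,u},{s,u,v}}
  V245: {{s},{s,u},{s,v},{s,u,v}}
  V345: {{s,u},{s,u,v}}
  V1234: {{s,u},{s,u,v}}
  V1235: {{s,u},{s,u,v}} {{p,r,t}}
  V1245: {{s,u},{s,v},{s,u,v}}
  V1345: {{s,u},{s,u,v}}
  V2345: {{s,u},{s,u,v}}
  V12345: {{s,u},{s,u,v}}
C dims 9,17,14,6; δ0: rk 7, SNF 1^7; δ1: rk 9, SNF 1^9; δ2: rk 5, SNF 1^5
Ȟ^0: (9−7)−0=2 ⇒ Z^2
Ȟ^1: (17−9)−7=1 ⇒ Z
Ȟ^2: (14−5)−9=0 ⇒ 0

Ȟ^0 ≅ Z^2, Ȟ^1 ≅ Z, Ȟ^2 ≅ 0


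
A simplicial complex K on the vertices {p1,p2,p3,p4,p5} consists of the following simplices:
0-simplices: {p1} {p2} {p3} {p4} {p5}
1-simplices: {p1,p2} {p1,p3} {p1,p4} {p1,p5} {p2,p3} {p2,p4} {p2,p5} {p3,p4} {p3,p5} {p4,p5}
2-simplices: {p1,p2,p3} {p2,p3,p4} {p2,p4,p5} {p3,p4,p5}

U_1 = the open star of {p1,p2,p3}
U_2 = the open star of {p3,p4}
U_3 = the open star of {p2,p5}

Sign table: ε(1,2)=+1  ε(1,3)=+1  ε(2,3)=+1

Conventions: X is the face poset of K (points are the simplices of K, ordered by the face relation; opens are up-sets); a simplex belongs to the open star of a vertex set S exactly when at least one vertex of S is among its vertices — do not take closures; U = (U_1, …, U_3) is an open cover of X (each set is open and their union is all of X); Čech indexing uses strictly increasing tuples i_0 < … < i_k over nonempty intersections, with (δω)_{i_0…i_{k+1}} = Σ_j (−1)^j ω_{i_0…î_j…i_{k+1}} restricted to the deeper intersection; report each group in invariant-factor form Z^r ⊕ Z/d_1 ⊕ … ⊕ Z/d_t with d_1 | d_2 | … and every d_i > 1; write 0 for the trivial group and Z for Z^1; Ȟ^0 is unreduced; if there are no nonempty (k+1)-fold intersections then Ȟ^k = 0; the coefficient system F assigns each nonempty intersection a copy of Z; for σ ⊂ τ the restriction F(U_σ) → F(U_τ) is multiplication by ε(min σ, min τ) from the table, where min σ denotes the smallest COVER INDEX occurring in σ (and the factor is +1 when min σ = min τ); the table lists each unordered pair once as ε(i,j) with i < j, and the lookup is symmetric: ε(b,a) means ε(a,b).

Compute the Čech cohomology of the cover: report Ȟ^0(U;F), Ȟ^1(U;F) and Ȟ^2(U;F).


nonempty overlaps:
  U1={{p1},{p2},{p3},{p1,p2},{p1,p3},{p1,p4},{p1,p5},{p2,p3},{p2,p4},{p2,p5},{p3,p4},{p3,p5},{p1,p2,p3},{p2,p3,p4},{p2,p4,p5},{p3,p4,p5}} U2={{p3},{p4},{p1,p3},{p1,p4},{p2,p3},{p2,p4},{p3,p4},{p3,p5},{p4,p5},{p1,p2,p3},{p2,p3,p4},{p2,p4,p5},{p3,p4,p5}} U3={{p2},{p5},{p1,p2},{p1,p5},{p2,p3},{p2,p4},{p2,p5},{p3,p5},{p4,p5},{p1,p2,p3},{p2,p3,p4},{p2,p4,p5},{p3,p4,p5}}
  U12={{p3},{p1,p3},{p1,p4},{p2,p3},{p2,p4},{p3,p4},{p3,p5},{p1,p2,p3},{p2,p3,p4},{p2,p4,p5},{p3,p4,p5}} U13={{p2},{p1,p2},{p1,p5},{p2,p3},{p2,p4},{p2,p5},{p3,p5},{p1,p2,p3},{p2,p3,p4},{p2,p4,p5},{p3,p4,p5}} U23={{p2,p3},{p2,p4},{p3,p5},{p4,p5},{p1,p2,p3},{p2,p3,p4},{p2,p4,p5},{p3,p4,p5}}
  U123={{p2,p3},{p2,p4},{p3,p5},{p1,p2,p3},{p2,p3,p4},{p2,p4,p5},{p3,p4,p5}}
C dims 3,3,1; δ0: rk 2, SNF 1^2; δ1: rk 1, SNF 1^1
degree 0: 3−2−0 = 1 → Ȟ^0 ≅ Z
degree 1: 3−1−2 = 0 → Ȟ^1 ≅ 0
degree 2: 1−0−1 = 0 → Ȟ^2 ≅ 0

Ȟ^0(U;F) ≅ Z, Ȟ^1(U;F) ≅ 0, Ȟ^2(U;F) ≅ 0


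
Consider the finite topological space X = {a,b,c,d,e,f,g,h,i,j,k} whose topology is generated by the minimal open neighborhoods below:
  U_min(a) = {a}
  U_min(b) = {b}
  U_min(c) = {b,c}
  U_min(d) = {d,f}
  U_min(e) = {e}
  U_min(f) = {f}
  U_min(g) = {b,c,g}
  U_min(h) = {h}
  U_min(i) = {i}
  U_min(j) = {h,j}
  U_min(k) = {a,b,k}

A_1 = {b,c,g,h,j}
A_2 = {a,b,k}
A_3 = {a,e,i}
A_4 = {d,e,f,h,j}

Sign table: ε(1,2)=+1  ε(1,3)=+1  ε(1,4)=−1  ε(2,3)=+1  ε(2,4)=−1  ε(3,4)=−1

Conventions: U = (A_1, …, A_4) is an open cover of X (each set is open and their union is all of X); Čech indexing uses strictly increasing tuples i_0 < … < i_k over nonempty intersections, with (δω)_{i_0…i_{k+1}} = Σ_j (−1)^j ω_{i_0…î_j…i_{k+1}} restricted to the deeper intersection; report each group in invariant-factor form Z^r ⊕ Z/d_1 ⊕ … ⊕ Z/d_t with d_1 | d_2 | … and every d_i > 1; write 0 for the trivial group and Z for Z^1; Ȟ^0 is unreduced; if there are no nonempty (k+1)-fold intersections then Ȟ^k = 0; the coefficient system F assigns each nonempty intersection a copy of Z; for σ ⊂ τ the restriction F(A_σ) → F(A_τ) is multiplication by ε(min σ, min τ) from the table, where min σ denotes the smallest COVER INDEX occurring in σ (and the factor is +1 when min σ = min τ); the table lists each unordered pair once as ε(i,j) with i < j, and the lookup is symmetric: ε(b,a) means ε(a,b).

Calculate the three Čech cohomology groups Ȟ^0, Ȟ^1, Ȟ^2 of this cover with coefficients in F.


Ȟ^0 = Z,  Ȟ^1 = Z,  Ȟ^2 = 0

cover nerve:
  A12={b} A14={h,j} A23={a} A34={e}
C dims 4,4; δ0: rk 3, SNF 1^3
Ȟ^0: (4−3)−0=1 ⇒ Z
Ȟ^1: (4−0)−3=1 ⇒ Z
Ȟ^2: (0−0)−0=0 ⇒ 0


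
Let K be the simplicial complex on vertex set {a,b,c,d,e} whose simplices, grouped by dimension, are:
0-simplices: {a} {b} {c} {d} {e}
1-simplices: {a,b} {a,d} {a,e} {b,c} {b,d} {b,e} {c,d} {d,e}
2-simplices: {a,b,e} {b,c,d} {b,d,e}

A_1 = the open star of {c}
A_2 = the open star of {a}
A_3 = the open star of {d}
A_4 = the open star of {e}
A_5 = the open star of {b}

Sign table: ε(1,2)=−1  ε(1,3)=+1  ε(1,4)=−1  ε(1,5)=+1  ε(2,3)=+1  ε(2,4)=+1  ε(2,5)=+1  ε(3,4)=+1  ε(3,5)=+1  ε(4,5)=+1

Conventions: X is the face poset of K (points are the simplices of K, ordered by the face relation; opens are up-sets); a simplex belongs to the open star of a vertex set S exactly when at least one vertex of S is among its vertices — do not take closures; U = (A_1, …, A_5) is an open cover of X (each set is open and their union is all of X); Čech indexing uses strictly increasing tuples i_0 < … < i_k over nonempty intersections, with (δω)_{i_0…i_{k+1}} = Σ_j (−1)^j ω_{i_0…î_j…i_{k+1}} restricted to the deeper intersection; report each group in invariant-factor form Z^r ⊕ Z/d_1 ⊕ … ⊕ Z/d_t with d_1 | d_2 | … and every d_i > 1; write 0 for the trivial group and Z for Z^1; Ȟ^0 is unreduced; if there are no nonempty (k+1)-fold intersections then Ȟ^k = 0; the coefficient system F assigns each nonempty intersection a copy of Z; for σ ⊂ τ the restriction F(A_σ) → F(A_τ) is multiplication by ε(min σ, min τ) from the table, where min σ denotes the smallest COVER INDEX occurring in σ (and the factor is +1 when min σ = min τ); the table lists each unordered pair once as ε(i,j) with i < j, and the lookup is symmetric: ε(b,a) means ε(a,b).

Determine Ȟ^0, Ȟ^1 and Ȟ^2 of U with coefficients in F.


cover nerve:
  A1={{c},{b,c},{c,d},{b,c,d}} A2={{a},{a,b},{a,d},{a,e},{a,b,e}} A3={{d},{a,d},{b,d},{c,d},{d,e},{b,c,d},{b,d,e}} A4={{e},{a,e},{b,e},{d,e},{a,b,e},{b,d,e}} A5={{b},{a,b},{b,c},{b,d},{b,e},{a,b,e},{b,c,d},{b,d,e}}
  A13={{c,d},{b,c,d}} A15={{b,c},{b,c,d}} A23={{a,d}} A24={{a,e},{a,b,e}} A25={{a,b},{a,b,e}} A34={{d,e},{b,d,e}} A35={{b,d},{b,c,d},{b,d,e}} A45={{b,e},{a,b,e},{b,d,e}}
  A135={{b,c,d}} A245={{a,b,e}} A345={{b,d,e}}
C dims 5,8,3; δ0: rk 4, SNF 1^4; δ1: rk 3, SNF 1^3
Ȟ^0: (5−4)−0=1 ⇒ Z
Ȟ^1: (8−3)−4=1 ⇒ Z
Ȟ^2: (3−0)−3=0 ⇒ 0

Ȟ^0 = Z,  Ȟ^1 = Z,  Ȟ^2 = 0
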